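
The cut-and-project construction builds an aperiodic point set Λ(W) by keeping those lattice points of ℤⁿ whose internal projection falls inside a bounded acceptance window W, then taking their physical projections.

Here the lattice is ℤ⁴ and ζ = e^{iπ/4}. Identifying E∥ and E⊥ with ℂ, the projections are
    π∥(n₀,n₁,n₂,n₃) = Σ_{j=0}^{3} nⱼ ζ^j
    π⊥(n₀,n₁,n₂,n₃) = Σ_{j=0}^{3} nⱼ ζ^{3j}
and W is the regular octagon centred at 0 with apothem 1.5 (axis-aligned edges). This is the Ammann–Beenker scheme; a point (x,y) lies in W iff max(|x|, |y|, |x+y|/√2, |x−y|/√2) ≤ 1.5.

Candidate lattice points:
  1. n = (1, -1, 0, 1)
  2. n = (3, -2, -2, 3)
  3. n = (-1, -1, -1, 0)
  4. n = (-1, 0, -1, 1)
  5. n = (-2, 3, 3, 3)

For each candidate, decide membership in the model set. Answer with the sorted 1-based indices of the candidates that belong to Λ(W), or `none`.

3

π⊥(n) = n₀ + n₁ζ³ + n₂ζ⁶ + n₃ζ⁹ where ζ = e^{iπ/4}.
candidate 1: n = (1, -1, 0, 1) → π⊥ ≈ (+2.41421, +0.00000); max(|x|,|y|,|x±y|/√2) = 2.41421 > 1.5 ⇒ ∉ W
candidate 2: n = (3, -2, -2, 3) → π⊥ ≈ (+6.53553, +2.70711); max(|x|,|y|,|x±y|/√2) = 6.53553 > 1.5 ⇒ ∉ W
candidate 3: n = (-1, -1, -1, 0) → π⊥ ≈ (-0.29289, +0.29289); max(|x|,|y|,|x±y|/√2) = 0.41421 ≤ 1.5 ⇒ ∈ W
candidate 4: n = (-1, 0, -1, 1) → π⊥ ≈ (-0.29289, +1.70711); max(|x|,|y|,|x±y|/√2) = 1.70711 > 1.5 ⇒ ∉ W
candidate 5: n = (-2, 3, 3, 3) → π⊥ ≈ (-2.00000, +1.24264); max(|x|,|y|,|x±y|/√2) = 2.29289 > 1.5 ⇒ ∉ W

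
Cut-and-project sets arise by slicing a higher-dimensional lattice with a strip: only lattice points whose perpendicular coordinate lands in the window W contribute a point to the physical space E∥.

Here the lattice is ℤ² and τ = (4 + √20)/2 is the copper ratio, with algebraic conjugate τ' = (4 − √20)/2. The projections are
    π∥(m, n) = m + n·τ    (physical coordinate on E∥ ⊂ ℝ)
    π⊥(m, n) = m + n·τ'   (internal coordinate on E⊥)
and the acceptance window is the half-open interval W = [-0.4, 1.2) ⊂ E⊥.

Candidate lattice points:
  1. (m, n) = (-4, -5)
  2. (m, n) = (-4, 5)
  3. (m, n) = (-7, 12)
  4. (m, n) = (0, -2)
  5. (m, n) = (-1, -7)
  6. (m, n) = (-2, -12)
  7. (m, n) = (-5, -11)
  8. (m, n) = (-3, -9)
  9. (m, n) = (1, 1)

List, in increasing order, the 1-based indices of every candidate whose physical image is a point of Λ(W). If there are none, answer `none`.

4, 5, 6, 9

τ' = (4−√20)/2 ≈ -0.236068.
candidate 1: (m,n)=(-4,-5) → π∥ = -4-5·τ ≈ -25.180340, π⊥ = -4-5·τ' ≈ -2.819660 ∉ [-0.4, 1.2) ⇒ out
candidate 2: (m,n)=(-4,5) → π∥ = -4+5·τ ≈ 17.180340, π⊥ = -4+5·τ' ≈ -5.180340 ∉ [-0.4, 1.2) ⇒ out
candidate 3: (m,n)=(-7,12) → π∥ = -7+12·τ ≈ 43.832816, π⊥ = -7+12·τ' ≈ -9.832816 ∉ [-0.4, 1.2) ⇒ out
candidate 4: (m,n)=(0,-2) → π∥ = 0-2·τ ≈ -8.472136, π⊥ = 0-2·τ' ≈ 0.472136 ∈ [-0.4, 1.2) ⇒ IN Λ
candidate 5: (m,n)=(-1,-7) → π∥ = -1-7·τ ≈ -30.652476, π⊥ = -1-7·τ' ≈ 0.652476 ∈ [-0.4, 1.2) ⇒ IN Λ
candidate 6: (m,n)=(-2,-12) → π∥ = -2-12·τ ≈ -52.832816, π⊥ = -2-12·τ' ≈ 0.832816 ∈ [-0.4, 1.2) ⇒ IN Λ
candidate 7: (m,n)=(-5,-11) → π∥ = -5-11·τ ≈ -51.596748, π⊥ = -5-11·τ' ≈ -2.403252 ∉ [-0.4, 1.2) ⇒ out
candidate 8: (m,n)=(-3,-9) → π∥ = -3-9·τ ≈ -41.124612, π⊥ = -3-9·τ' ≈ -0.875388 ∉ [-0.4, 1.2) ⇒ out
candidate 9: (m,n)=(1,1) → π∥ = 1+1·τ ≈ 5.236068, π⊥ = 1+1·τ' ≈ 0.763932 ∈ [-0.4, 1.2) ⇒ IN Λ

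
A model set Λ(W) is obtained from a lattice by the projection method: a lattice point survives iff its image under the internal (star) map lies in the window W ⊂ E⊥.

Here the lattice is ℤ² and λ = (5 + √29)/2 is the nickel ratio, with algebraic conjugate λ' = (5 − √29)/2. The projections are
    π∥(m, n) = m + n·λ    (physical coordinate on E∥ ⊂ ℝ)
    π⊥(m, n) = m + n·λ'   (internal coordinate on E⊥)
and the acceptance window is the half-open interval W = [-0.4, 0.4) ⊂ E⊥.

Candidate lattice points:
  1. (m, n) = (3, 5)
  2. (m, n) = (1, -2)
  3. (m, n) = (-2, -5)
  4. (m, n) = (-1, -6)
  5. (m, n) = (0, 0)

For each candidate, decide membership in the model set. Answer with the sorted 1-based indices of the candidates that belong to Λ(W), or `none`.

4, 5

λ' = (5−√29)/2 ≈ -0.19258.
[1] lift (3,5): star map gives 2.03709; window check -0.4 ≤ 2.03709 < 0.4 is false → out
[2] lift (1,-2): star map gives 1.38516; window check -0.4 ≤ 1.38516 < 0.4 is false → out
[3] lift (-2,-5): star map gives -1.03709; window check -0.4 ≤ -1.03709 < 0.4 is false → out
[4] lift (-1,-6): star map gives 0.15549; window check -0.4 ≤ 0.15549 < 0.4 is true → IN Λ
[5] lift (0,0): star map gives 0.00000; window check -0.4 ≤ 0.00000 < 0.4 is true → IN Λ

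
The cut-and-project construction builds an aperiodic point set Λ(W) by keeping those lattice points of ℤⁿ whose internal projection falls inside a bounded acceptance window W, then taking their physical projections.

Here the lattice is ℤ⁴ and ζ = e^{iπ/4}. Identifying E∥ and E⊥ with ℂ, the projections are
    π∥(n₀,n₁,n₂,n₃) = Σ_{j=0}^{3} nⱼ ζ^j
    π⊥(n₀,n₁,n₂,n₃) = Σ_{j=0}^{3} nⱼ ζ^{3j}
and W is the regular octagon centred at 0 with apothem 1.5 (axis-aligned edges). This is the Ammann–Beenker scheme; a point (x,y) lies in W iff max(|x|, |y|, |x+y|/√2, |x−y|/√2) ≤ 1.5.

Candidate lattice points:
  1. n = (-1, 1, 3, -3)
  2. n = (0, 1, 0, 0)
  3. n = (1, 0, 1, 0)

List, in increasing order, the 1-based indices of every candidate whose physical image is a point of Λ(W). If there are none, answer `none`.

2, 3

π⊥(n) = n₀ + n₁ζ³ + n₂ζ⁶ + n₃ζ⁹ where ζ = e^{iπ/4}.
candidate 1: n = (-1, 1, 3, -3) → π⊥ ≈ (-3.8284, -4.4142); max(|x|,|y|,|x±y|/√2) = 5.8284 > 1.5 ⇒ ∉ W
candidate 2: n = (0, 1, 0, 0) → π⊥ ≈ (-0.7071, +0.7071); max(|x|,|y|,|x±y|/√2) = 1.0000 ≤ 1.5 ⇒ ∈ W
candidate 3: n = (1, 0, 1, 0) → π⊥ ≈ (+1.0000, -1.0000); max(|x|,|y|,|x±y|/√2) = 1.4142 ≤ 1.5 ⇒ ∈ W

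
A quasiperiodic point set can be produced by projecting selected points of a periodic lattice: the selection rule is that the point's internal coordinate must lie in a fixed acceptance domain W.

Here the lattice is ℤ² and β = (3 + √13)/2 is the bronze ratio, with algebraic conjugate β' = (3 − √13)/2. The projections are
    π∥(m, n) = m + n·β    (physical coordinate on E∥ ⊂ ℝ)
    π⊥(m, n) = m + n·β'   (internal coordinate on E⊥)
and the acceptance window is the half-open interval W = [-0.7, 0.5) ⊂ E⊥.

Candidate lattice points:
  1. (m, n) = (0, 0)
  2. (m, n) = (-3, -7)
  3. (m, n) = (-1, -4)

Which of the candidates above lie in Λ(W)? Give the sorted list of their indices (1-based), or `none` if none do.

β' = (3−√13)/2 ≈ -0.302776.
#1 (0,0): internal coord 0 + (0)·β' = +0.000000; +0.000000 ∈ [-0.7, 0.5) → IN Λ
#2 (-3,-7): internal coord -3 + (-7)·β' = -0.880571; -0.880571 ∉ [-0.7, 0.5) → out
#3 (-1,-4): internal coord -1 + (-4)·β' = +0.211103; +0.211103 ∈ [-0.7, 0.5) → IN Λ

1, 3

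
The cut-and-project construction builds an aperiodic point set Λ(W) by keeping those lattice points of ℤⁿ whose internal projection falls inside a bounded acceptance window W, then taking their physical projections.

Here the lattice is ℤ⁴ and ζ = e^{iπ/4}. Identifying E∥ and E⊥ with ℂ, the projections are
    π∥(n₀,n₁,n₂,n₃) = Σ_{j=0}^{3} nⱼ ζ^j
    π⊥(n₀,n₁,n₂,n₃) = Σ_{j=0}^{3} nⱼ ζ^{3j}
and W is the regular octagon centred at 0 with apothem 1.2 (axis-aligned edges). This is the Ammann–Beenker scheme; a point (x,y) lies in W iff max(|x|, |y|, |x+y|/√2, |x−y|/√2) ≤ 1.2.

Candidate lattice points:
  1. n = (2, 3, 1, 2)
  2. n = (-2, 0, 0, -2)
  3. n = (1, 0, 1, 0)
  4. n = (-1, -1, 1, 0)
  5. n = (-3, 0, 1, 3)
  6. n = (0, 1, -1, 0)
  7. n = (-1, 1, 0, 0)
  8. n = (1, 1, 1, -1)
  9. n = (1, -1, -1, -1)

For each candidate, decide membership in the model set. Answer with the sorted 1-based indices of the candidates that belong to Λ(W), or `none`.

Internal map: ζ^{3j} for j=0..3 gives (1,0), (−√2/2,√2/2), (0,−1), (√2/2,√2/2).
#1 (2, 3, 1, 2): internal (1.292893, 2.535534); octagon support 2.707107 vs apothem 1.2 → ∉ W
#2 (-2, 0, 0, -2): internal (-3.414214, -1.414214); octagon support 3.414214 vs apothem 1.2 → ∉ W
#3 (1, 0, 1, 0): internal (1.000000, -1.000000); octagon support 1.414214 vs apothem 1.2 → ∉ W
#4 (-1, -1, 1, 0): internal (-0.292893, -1.707107); octagon support 1.707107 vs apothem 1.2 → ∉ W
#5 (-3, 0, 1, 3): internal (-0.878680, 1.121320); octagon support 1.414214 vs apothem 1.2 → ∉ W
#6 (0, 1, -1, 0): internal (-0.707107, 1.707107); octagon support 1.707107 vs apothem 1.2 → ∉ W
#7 (-1, 1, 0, 0): internal (-1.707107, 0.707107); octagon support 1.707107 vs apothem 1.2 → ∉ W
#8 (1, 1, 1, -1): internal (-0.414214, -1.000000); octagon support 1.000000 vs apothem 1.2 → ∈ W
#9 (1, -1, -1, -1): internal (1.000000, -0.414214); octagon support 1.000000 vs apothem 1.2 → ∈ W

8, 9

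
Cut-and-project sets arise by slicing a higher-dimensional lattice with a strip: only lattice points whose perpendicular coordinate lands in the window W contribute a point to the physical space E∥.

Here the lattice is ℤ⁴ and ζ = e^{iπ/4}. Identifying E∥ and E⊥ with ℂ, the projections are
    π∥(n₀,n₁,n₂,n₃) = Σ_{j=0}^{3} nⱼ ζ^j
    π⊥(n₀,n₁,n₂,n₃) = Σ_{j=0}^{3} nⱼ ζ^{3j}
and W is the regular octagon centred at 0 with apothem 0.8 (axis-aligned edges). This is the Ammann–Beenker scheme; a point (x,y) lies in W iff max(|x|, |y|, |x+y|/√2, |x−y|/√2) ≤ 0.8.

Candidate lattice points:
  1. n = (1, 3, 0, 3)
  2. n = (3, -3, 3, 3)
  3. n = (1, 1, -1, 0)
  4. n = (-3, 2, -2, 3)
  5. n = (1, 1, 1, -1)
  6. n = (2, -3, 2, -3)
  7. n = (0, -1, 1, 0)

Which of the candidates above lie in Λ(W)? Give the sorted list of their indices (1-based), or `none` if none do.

With ζ = e^{iπ/4} the internal vectors are ζ^0,ζ^3,ζ^6,ζ^9.
#1 (1, 3, 0, 3): internal (1.000000, 4.242641); octagon support 4.242641 vs apothem 0.8 → ∉ W
#2 (3, -3, 3, 3): internal (7.242641, -3.000000); octagon support 7.242641 vs apothem 0.8 → ∉ W
#3 (1, 1, -1, 0): internal (0.292893, 1.707107); octagon support 1.707107 vs apothem 0.8 → ∉ W
#4 (-3, 2, -2, 3): internal (-2.292893, 5.535534); octagon support 5.535534 vs apothem 0.8 → ∉ W
#5 (1, 1, 1, -1): internal (-0.414214, -1.000000); octagon support 1.000000 vs apothem 0.8 → ∉ W
#6 (2, -3, 2, -3): internal (2.000000, -6.242641); octagon support 6.242641 vs apothem 0.8 → ∉ W
#7 (0, -1, 1, 0): internal (0.707107, -1.707107); octagon support 1.707107 vs apothem 0.8 → ∉ W

none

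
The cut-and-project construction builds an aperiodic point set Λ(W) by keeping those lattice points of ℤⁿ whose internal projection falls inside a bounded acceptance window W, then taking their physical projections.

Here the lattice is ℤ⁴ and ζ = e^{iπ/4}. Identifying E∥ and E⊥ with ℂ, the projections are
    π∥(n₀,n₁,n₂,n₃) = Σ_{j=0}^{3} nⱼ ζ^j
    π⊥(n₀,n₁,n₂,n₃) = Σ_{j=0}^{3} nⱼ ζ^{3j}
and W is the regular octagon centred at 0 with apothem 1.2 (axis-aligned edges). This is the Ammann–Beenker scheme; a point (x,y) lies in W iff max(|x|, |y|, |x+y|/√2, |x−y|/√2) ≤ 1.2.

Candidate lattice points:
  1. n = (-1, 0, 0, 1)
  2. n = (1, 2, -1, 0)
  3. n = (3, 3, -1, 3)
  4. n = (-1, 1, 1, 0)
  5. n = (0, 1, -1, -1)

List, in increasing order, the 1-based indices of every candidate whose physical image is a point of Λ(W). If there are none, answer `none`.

Internal map: ζ^{3j} for j=0..3 gives (1,0), (−√2/2,√2/2), (0,−1), (√2/2,√2/2).
candidate 1: n = (-1, 0, 0, 1) → π⊥ ≈ (-0.2929, +0.7071); max(|x|,|y|,|x±y|/√2) = 0.7071 ≤ 1.2 ⇒ ∈ W
candidate 2: n = (1, 2, -1, 0) → π⊥ ≈ (-0.4142, +2.4142); max(|x|,|y|,|x±y|/√2) = 2.4142 > 1.2 ⇒ ∉ W
candidate 3: n = (3, 3, -1, 3) → π⊥ ≈ (+3.0000, +5.2426); max(|x|,|y|,|x±y|/√2) = 5.8284 > 1.2 ⇒ ∉ W
candidate 4: n = (-1, 1, 1, 0) → π⊥ ≈ (-1.7071, -0.2929); max(|x|,|y|,|x±y|/√2) = 1.7071 > 1.2 ⇒ ∉ W
candidate 5: n = (0, 1, -1, -1) → π⊥ ≈ (-1.4142, +1.0000); max(|x|,|y|,|x±y|/√2) = 1.7071 > 1.2 ⇒ ∉ W

1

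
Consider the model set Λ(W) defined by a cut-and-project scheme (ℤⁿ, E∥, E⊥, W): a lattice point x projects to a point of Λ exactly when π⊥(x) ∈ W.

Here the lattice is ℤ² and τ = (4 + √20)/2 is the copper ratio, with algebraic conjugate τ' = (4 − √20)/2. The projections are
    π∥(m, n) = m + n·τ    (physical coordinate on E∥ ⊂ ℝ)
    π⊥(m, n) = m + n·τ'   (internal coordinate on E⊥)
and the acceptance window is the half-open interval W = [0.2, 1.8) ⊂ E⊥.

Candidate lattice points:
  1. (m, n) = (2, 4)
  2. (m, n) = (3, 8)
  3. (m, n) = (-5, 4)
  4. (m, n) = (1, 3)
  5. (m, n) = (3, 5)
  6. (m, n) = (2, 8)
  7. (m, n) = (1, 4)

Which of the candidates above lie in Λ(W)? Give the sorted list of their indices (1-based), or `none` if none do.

1, 2, 4

Compute τ' = (4−√20)/2 = -0.23607, so π⊥(m,n) = m -0.23607·n.
#1 (2,4): internal coord 2 + (4)·τ' = +1.05573; +1.05573 ∈ [0.2, 1.8) → IN Λ
#2 (3,8): internal coord 3 + (8)·τ' = +1.11146; +1.11146 ∈ [0.2, 1.8) → IN Λ
#3 (-5,4): internal coord -5 + (4)·τ' = -5.94427; -5.94427 ∉ [0.2, 1.8) → out
#4 (1,3): internal coord 1 + (3)·τ' = +0.29180; +0.29180 ∈ [0.2, 1.8) → IN Λ
#5 (3,5): internal coord 3 + (5)·τ' = +1.81966; +1.81966 ∉ [0.2, 1.8) → out
#6 (2,8): internal coord 2 + (8)·τ' = +0.11146; +0.11146 ∉ [0.2, 1.8) → out
#7 (1,4): internal coord 1 + (4)·τ' = +0.05573; +0.05573 ∉ [0.2, 1.8) → out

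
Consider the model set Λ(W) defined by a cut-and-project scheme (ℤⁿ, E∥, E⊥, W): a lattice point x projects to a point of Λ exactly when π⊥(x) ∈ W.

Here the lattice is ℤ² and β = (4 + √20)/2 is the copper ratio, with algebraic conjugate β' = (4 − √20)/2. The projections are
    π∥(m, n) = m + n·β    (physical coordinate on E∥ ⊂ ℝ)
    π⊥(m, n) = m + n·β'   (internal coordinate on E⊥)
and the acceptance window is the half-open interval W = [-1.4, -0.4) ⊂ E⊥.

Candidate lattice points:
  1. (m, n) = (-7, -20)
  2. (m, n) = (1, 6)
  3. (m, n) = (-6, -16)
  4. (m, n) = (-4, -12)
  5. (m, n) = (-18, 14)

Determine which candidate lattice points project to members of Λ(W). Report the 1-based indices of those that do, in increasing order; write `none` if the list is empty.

2, 4

β' = (4−√20)/2 ≈ -0.236068.
[1] lift (-7,-20): star map gives -2.278640; window check -1.4 ≤ -2.278640 < -0.4 is false → out
[2] lift (1,6): star map gives -0.416408; window check -1.4 ≤ -0.416408 < -0.4 is true → IN Λ
[3] lift (-6,-16): star map gives -2.222912; window check -1.4 ≤ -2.222912 < -0.4 is false → out
[4] lift (-4,-12): star map gives -1.167184; window check -1.4 ≤ -1.167184 < -0.4 is true → IN Λ
[5] lift (-18,14): star map gives -21.304952; window check -1.4 ≤ -21.304952 < -0.4 is false → out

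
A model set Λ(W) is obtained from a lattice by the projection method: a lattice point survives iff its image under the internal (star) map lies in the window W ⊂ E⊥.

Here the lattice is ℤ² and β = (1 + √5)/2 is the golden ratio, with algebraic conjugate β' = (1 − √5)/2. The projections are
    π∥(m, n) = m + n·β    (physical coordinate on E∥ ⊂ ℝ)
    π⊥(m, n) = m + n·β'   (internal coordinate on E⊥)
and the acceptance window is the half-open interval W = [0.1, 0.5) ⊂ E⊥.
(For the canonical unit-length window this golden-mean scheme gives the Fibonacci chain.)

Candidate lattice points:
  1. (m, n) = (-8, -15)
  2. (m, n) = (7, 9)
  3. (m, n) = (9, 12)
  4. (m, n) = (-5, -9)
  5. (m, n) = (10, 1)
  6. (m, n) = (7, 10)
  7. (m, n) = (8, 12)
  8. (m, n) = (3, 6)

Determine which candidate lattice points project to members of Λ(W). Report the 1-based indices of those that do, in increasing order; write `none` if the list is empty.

Numerically β ≈ 1.61803 and β' = −1/β ≈ -0.61803.
[1] lift (-8,-15): star map gives 1.27051; window check 0.1 ≤ 1.27051 < 0.5 is false → out
[2] lift (7,9): star map gives 1.43769; window check 0.1 ≤ 1.43769 < 0.5 is false → out
[3] lift (9,12): star map gives 1.58359; window check 0.1 ≤ 1.58359 < 0.5 is false → out
[4] lift (-5,-9): star map gives 0.56231; window check 0.1 ≤ 0.56231 < 0.5 is false → out
[5] lift (10,1): star map gives 9.38197; window check 0.1 ≤ 9.38197 < 0.5 is false → out
[6] lift (7,10): star map gives 0.81966; window check 0.1 ≤ 0.81966 < 0.5 is false → out
[7] lift (8,12): star map gives 0.58359; window check 0.1 ≤ 0.58359 < 0.5 is false → out
[8] lift (3,6): star map gives -0.70820; window check 0.1 ≤ -0.70820 < 0.5 is false → out

none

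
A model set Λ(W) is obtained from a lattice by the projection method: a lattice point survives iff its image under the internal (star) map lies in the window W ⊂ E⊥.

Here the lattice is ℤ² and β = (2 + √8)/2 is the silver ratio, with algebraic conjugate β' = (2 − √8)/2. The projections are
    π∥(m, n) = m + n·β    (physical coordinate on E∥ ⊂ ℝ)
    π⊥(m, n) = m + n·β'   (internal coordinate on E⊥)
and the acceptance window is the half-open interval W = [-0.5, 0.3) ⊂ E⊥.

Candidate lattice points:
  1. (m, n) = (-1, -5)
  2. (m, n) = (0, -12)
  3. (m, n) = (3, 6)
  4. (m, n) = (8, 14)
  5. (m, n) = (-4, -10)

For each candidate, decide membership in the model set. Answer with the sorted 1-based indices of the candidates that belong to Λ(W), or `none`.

5

Numerically β ≈ 2.4142 and β' = −1/β ≈ -0.4142.
[1] lift (-1,-5): star map gives 1.0711; window check -0.5 ≤ 1.0711 < 0.3 is false → out
[2] lift (0,-12): star map gives 4.9706; window check -0.5 ≤ 4.9706 < 0.3 is false → out
[3] lift (3,6): star map gives 0.5147; window check -0.5 ≤ 0.5147 < 0.3 is false → out
[4] lift (8,14): star map gives 2.2010; window check -0.5 ≤ 2.2010 < 0.3 is false → out
[5] lift (-4,-10): star map gives 0.1421; window check -0.5 ≤ 0.1421 < 0.3 is true → IN Λ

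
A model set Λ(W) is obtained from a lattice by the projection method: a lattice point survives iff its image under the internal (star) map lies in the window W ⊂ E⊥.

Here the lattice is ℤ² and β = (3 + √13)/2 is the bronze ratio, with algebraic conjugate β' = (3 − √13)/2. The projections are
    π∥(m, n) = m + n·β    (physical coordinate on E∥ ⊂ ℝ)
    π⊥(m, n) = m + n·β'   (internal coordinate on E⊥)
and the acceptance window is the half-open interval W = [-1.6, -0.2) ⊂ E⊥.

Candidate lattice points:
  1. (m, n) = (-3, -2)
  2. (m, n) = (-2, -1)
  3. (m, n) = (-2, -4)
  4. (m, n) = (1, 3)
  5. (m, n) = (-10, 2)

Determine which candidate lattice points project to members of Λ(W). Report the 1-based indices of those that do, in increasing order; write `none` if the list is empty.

3

Numerically β ≈ 3.302776 and β' = −1/β ≈ -0.302776.
[1] lift (-3,-2): star map gives -2.394449; window check -1.6 ≤ -2.394449 < -0.2 is false → out
[2] lift (-2,-1): star map gives -1.697224; window check -1.6 ≤ -1.697224 < -0.2 is false → out
[3] lift (-2,-4): star map gives -0.788897; window check -1.6 ≤ -0.788897 < -0.2 is true → IN Λ
[4] lift (1,3): star map gives 0.091673; window check -1.6 ≤ 0.091673 < -0.2 is false → out
[5] lift (-10,2): star map gives -10.605551; window check -1.6 ≤ -10.605551 < -0.2 is false → out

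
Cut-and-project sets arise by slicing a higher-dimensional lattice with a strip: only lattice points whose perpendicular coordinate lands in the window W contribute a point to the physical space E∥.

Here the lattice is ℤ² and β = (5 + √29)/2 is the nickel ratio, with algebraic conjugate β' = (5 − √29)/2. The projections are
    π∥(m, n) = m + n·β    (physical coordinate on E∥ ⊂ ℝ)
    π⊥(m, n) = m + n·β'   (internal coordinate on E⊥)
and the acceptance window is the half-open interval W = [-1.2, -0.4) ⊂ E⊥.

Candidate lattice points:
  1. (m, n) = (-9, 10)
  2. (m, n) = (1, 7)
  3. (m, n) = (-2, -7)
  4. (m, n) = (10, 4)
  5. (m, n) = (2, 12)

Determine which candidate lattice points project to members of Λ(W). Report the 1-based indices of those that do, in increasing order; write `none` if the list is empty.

Compute β' = (5−√29)/2 = -0.1926, so π⊥(m,n) = m -0.1926·n.
candidate 1: (m,n)=(-9,10) → π∥ = -9+10·β ≈ 42.9258, π⊥ = -9+10·β' ≈ -10.9258 ∉ [-1.2, -0.4) ⇒ out
candidate 2: (m,n)=(1,7) → π∥ = 1+7·β ≈ 37.3481, π⊥ = 1+7·β' ≈ -0.3481 ∉ [-1.2, -0.4) ⇒ out
candidate 3: (m,n)=(-2,-7) → π∥ = -2-7·β ≈ -38.3481, π⊥ = -2-7·β' ≈ -0.6519 ∈ [-1.2, -0.4) ⇒ IN Λ
candidate 4: (m,n)=(10,4) → π∥ = 10+4·β ≈ 30.7703, π⊥ = 10+4·β' ≈ 9.2297 ∉ [-1.2, -0.4) ⇒ out
candidate 5: (m,n)=(2,12) → π∥ = 2+12·β ≈ 64.3110, π⊥ = 2+12·β' ≈ -0.3110 ∉ [-1.2, -0.4) ⇒ out

3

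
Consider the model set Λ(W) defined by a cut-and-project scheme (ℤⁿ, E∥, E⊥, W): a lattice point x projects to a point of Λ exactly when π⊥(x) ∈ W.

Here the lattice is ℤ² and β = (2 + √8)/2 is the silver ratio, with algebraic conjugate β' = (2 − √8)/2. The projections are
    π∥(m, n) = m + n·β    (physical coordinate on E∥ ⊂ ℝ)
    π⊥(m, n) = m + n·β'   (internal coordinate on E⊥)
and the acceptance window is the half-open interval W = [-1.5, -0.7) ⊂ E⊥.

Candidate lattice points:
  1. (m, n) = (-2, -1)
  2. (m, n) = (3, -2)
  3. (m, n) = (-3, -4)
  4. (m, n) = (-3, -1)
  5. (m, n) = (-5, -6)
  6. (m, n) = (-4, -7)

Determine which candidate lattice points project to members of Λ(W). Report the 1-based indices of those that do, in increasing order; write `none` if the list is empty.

Compute β' = (2−√8)/2 = -0.41421, so π⊥(m,n) = m -0.41421·n.
#1 (-2,-1): internal coord -2 + (-1)·β' = -1.58579; -1.58579 ∉ [-1.5, -0.7) → out
#2 (3,-2): internal coord 3 + (-2)·β' = +3.82843; +3.82843 ∉ [-1.5, -0.7) → out
#3 (-3,-4): internal coord -3 + (-4)·β' = -1.34315; -1.34315 ∈ [-1.5, -0.7) → IN Λ
#4 (-3,-1): internal coord -3 + (-1)·β' = -2.58579; -2.58579 ∉ [-1.5, -0.7) → out
#5 (-5,-6): internal coord -5 + (-6)·β' = -2.51472; -2.51472 ∉ [-1.5, -0.7) → out
#6 (-4,-7): internal coord -4 + (-7)·β' = -1.10051; -1.10051 ∈ [-1.5, -0.7) → IN Λ

3, 6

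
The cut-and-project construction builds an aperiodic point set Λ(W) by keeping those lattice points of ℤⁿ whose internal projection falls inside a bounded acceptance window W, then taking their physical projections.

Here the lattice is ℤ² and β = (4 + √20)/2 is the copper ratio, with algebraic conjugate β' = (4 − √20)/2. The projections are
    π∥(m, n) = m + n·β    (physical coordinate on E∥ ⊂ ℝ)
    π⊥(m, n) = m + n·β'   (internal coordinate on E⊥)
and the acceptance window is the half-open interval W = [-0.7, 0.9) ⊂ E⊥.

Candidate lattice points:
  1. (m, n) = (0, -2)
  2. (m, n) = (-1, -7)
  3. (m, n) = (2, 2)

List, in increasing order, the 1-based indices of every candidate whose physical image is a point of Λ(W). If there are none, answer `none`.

Compute β' = (4−√20)/2 = -0.236068, so π⊥(m,n) = m -0.236068·n.
candidate 1: (m,n)=(0,-2) → π∥ = 0-2·β ≈ -8.472136, π⊥ = 0-2·β' ≈ 0.472136 ∈ [-0.7, 0.9) ⇒ IN Λ
candidate 2: (m,n)=(-1,-7) → π∥ = -1-7·β ≈ -30.652476, π⊥ = -1-7·β' ≈ 0.652476 ∈ [-0.7, 0.9) ⇒ IN Λ
candidate 3: (m,n)=(2,2) → π∥ = 2+2·β ≈ 10.472136, π⊥ = 2+2·β' ≈ 1.527864 ∉ [-0.7, 0.9) ⇒ out

1, 2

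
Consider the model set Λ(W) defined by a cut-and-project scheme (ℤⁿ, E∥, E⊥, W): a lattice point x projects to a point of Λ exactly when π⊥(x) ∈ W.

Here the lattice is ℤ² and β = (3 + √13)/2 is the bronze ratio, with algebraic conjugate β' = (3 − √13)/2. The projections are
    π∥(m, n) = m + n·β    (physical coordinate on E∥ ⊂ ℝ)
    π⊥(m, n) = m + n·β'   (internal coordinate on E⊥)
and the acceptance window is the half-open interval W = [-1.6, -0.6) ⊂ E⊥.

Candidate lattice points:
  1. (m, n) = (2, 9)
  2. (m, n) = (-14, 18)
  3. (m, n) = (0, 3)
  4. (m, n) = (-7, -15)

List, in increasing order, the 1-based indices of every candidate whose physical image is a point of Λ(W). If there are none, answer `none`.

β' = (3−√13)/2 ≈ -0.302776.
candidate 1: (m,n)=(2,9) → π∥ = 2+9·β ≈ 31.724981, π⊥ = 2+9·β' ≈ -0.724981 ∈ [-1.6, -0.6) ⇒ IN Λ
candidate 2: (m,n)=(-14,18) → π∥ = -14+18·β ≈ 45.449961, π⊥ = -14+18·β' ≈ -19.449961 ∉ [-1.6, -0.6) ⇒ out
candidate 3: (m,n)=(0,3) → π∥ = 0+3·β ≈ 9.908327, π⊥ = 0+3·β' ≈ -0.908327 ∈ [-1.6, -0.6) ⇒ IN Λ
candidate 4: (m,n)=(-7,-15) → π∥ = -7-15·β ≈ -56.541635, π⊥ = -7-15·β' ≈ -2.458365 ∉ [-1.6, -0.6) ⇒ out

1, 3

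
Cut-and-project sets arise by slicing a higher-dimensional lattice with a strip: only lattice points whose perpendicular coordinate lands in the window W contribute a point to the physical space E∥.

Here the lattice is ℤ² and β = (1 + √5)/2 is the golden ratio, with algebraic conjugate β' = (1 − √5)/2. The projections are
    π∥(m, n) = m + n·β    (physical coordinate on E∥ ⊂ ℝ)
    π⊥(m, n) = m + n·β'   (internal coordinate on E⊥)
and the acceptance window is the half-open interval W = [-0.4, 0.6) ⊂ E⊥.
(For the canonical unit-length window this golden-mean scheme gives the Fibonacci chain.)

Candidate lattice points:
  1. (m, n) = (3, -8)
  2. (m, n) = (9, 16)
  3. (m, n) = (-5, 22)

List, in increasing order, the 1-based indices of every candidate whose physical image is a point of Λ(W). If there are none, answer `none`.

Numerically β ≈ 1.61803 and β' = −1/β ≈ -0.61803.
candidate 1: (m,n)=(3,-8) → π∥ = 3-8·β ≈ -9.94427, π⊥ = 3-8·β' ≈ 7.94427 ∉ [-0.4, 0.6) ⇒ out
candidate 2: (m,n)=(9,16) → π∥ = 9+16·β ≈ 34.88854, π⊥ = 9+16·β' ≈ -0.88854 ∉ [-0.4, 0.6) ⇒ out
candidate 3: (m,n)=(-5,22) → π∥ = -5+22·β ≈ 30.59675, π⊥ = -5+22·β' ≈ -18.59675 ∉ [-0.4, 0.6) ⇒ out

none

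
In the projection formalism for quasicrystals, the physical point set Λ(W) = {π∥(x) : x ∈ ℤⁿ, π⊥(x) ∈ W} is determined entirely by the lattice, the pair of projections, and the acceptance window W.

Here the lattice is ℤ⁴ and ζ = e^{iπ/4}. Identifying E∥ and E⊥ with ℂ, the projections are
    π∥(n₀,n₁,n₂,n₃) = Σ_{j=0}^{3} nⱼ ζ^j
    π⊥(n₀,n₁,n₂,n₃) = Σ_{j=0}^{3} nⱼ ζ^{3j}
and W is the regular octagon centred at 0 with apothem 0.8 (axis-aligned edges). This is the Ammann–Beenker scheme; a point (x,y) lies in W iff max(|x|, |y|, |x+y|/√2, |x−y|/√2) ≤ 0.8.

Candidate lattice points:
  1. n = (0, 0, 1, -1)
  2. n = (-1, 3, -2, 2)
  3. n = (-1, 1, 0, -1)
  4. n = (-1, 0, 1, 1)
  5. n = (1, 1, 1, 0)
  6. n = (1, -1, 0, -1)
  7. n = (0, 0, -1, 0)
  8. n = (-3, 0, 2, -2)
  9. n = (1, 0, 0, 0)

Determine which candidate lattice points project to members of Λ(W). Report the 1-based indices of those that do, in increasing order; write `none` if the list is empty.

Internal map: ζ^{3j} for j=0..3 gives (1,0), (−√2/2,√2/2), (0,−1), (√2/2,√2/2).
#1 (0, 0, 1, -1): internal (-0.7071, -1.7071); octagon support 1.7071 vs apothem 0.8 → ∉ W
#2 (-1, 3, -2, 2): internal (-1.7071, 5.5355); octagon support 5.5355 vs apothem 0.8 → ∉ W
#3 (-1, 1, 0, -1): internal (-2.4142, 0.0000); octagon support 2.4142 vs apothem 0.8 → ∉ W
#4 (-1, 0, 1, 1): internal (-0.2929, -0.2929); octagon support 0.4142 vs apothem 0.8 → ∈ W
#5 (1, 1, 1, 0): internal (0.2929, -0.2929); octagon support 0.4142 vs apothem 0.8 → ∈ W
#6 (1, -1, 0, -1): internal (1.0000, -1.4142); octagon support 1.7071 vs apothem 0.8 → ∉ W
#7 (0, 0, -1, 0): internal (0.0000, 1.0000); octagon support 1.0000 vs apothem 0.8 → ∉ W
#8 (-3, 0, 2, -2): internal (-4.4142, -3.4142); octagon support 5.5355 vs apothem 0.8 → ∉ W
#9 (1, 0, 0, 0): internal (1.0000, 0.0000); octagon support 1.0000 vs apothem 0.8 → ∉ W

4, 5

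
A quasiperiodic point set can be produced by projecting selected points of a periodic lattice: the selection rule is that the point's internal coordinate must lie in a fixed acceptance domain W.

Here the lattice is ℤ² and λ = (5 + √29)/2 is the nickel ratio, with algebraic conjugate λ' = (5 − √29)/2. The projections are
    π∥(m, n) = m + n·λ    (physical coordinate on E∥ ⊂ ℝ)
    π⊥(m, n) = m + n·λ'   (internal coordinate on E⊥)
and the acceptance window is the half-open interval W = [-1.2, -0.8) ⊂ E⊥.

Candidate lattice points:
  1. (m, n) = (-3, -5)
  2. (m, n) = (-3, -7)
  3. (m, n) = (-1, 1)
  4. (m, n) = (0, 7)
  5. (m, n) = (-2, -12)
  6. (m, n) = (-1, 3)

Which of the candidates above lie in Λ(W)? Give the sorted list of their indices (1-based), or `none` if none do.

Compute λ' = (5−√29)/2 = -0.192582, so π⊥(m,n) = m -0.192582·n.
candidate 1: (m,n)=(-3,-5) → π∥ = -3-5·λ ≈ -28.962912, π⊥ = -3-5·λ' ≈ -2.037088 ∉ [-1.2, -0.8) ⇒ out
candidate 2: (m,n)=(-3,-7) → π∥ = -3-7·λ ≈ -39.348077, π⊥ = -3-7·λ' ≈ -1.651923 ∉ [-1.2, -0.8) ⇒ out
candidate 3: (m,n)=(-1,1) → π∥ = -1+1·λ ≈ 4.192582, π⊥ = -1+1·λ' ≈ -1.192582 ∈ [-1.2, -0.8) ⇒ IN Λ
candidate 4: (m,n)=(0,7) → π∥ = 0+7·λ ≈ 36.348077, π⊥ = 0+7·λ' ≈ -1.348077 ∉ [-1.2, -0.8) ⇒ out
candidate 5: (m,n)=(-2,-12) → π∥ = -2-12·λ ≈ -64.310989, π⊥ = -2-12·λ' ≈ 0.310989 ∉ [-1.2, -0.8) ⇒ out
candidate 6: (m,n)=(-1,3) → π∥ = -1+3·λ ≈ 14.577747, π⊥ = -1+3·λ' ≈ -1.577747 ∉ [-1.2, -0.8) ⇒ out

3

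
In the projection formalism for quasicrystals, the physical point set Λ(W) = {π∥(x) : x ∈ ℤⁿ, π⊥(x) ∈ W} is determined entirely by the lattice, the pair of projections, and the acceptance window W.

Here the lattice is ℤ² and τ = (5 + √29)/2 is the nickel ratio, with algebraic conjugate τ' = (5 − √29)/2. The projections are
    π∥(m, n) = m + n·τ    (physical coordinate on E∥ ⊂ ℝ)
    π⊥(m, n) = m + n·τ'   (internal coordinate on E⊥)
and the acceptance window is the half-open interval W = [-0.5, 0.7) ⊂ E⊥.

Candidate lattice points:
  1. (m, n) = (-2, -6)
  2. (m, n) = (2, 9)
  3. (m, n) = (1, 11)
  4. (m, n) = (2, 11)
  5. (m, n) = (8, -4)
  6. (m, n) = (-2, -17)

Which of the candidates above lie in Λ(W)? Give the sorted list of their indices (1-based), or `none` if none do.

2, 4

Compute τ' = (5−√29)/2 = -0.19258, so π⊥(m,n) = m -0.19258·n.
#1 (-2,-6): internal coord -2 + (-6)·τ' = -0.84451; -0.84451 ∉ [-0.5, 0.7) → out
#2 (2,9): internal coord 2 + (9)·τ' = +0.26676; +0.26676 ∈ [-0.5, 0.7) → IN Λ
#3 (1,11): internal coord 1 + (11)·τ' = -1.11841; -1.11841 ∉ [-0.5, 0.7) → out
#4 (2,11): internal coord 2 + (11)·τ' = -0.11841; -0.11841 ∈ [-0.5, 0.7) → IN Λ
#5 (8,-4): internal coord 8 + (-4)·τ' = +8.77033; +8.77033 ∉ [-0.5, 0.7) → out
#6 (-2,-17): internal coord -2 + (-17)·τ' = +1.27390; +1.27390 ∉ [-0.5, 0.7) → out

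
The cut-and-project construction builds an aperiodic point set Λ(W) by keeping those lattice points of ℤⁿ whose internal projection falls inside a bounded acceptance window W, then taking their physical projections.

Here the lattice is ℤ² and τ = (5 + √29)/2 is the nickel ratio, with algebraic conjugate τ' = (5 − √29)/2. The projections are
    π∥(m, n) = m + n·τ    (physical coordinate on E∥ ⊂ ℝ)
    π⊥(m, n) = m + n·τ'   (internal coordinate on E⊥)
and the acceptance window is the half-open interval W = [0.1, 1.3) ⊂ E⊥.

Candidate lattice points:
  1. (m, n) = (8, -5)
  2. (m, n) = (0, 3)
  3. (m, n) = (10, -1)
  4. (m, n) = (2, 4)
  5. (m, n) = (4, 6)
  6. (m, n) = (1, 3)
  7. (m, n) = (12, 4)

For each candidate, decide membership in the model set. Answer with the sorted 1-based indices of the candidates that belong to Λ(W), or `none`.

4, 6

Compute τ' = (5−√29)/2 = -0.19258, so π⊥(m,n) = m -0.19258·n.
#1 (8,-5): internal coord 8 + (-5)·τ' = +8.96291; +8.96291 ∉ [0.1, 1.3) → out
#2 (0,3): internal coord 0 + (3)·τ' = -0.57775; -0.57775 ∉ [0.1, 1.3) → out
#3 (10,-1): internal coord 10 + (-1)·τ' = +10.19258; +10.19258 ∉ [0.1, 1.3) → out
#4 (2,4): internal coord 2 + (4)·τ' = +1.22967; +1.22967 ∈ [0.1, 1.3) → IN Λ
#5 (4,6): internal coord 4 + (6)·τ' = +2.84451; +2.84451 ∉ [0.1, 1.3) → out
#6 (1,3): internal coord 1 + (3)·τ' = +0.42225; +0.42225 ∈ [0.1, 1.3) → IN Λ
#7 (12,4): internal coord 12 + (4)·τ' = +11.22967; +11.22967 ∉ [0.1, 1.3) → out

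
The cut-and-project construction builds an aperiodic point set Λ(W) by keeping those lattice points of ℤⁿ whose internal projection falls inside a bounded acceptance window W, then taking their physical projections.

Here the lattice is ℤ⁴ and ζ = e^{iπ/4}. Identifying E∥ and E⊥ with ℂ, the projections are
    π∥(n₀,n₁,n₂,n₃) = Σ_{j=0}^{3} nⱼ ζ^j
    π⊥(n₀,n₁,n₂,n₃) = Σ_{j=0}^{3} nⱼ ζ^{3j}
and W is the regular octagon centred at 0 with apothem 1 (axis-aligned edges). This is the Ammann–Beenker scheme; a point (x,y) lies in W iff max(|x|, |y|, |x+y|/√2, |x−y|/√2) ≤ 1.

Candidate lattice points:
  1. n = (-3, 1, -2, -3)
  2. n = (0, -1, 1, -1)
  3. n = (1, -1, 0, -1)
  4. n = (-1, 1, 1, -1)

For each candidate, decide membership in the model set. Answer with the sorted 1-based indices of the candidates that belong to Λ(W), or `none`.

π⊥(n) = n₀ + n₁ζ³ + n₂ζ⁶ + n₃ζ⁹ where ζ = e^{iπ/4}.
#1 (-3, 1, -2, -3): internal (-5.828427, 0.585786); octagon support 5.828427 vs apothem 1 → ∉ W
#2 (0, -1, 1, -1): internal (0.000000, -2.414214); octagon support 2.414214 vs apothem 1 → ∉ W
#3 (1, -1, 0, -1): internal (1.000000, -1.414214); octagon support 1.707107 vs apothem 1 → ∉ W
#4 (-1, 1, 1, -1): internal (-2.414214, -1.000000); octagon support 2.414214 vs apothem 1 → ∉ W

none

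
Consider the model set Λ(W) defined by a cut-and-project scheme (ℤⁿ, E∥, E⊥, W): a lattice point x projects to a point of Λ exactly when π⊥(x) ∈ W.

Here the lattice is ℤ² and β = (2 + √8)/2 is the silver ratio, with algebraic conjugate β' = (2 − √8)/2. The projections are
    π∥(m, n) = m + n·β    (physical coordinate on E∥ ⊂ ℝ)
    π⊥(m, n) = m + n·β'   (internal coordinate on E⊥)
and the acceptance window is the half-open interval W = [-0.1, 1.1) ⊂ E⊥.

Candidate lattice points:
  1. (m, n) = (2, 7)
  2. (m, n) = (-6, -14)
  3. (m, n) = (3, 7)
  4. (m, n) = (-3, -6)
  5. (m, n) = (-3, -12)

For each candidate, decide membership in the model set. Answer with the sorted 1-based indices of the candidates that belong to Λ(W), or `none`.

3

Compute β' = (2−√8)/2 = -0.414214, so π⊥(m,n) = m -0.414214·n.
[1] lift (2,7): star map gives -0.899495; window check -0.1 ≤ -0.899495 < 1.1 is false → out
[2] lift (-6,-14): star map gives -0.201010; window check -0.1 ≤ -0.201010 < 1.1 is false → out
[3] lift (3,7): star map gives 0.100505; window check -0.1 ≤ 0.100505 < 1.1 is true → IN Λ
[4] lift (-3,-6): star map gives -0.514719; window check -0.1 ≤ -0.514719 < 1.1 is false → out
[5] lift (-3,-12): star map gives 1.970563; window check -0.1 ≤ 1.970563 < 1.1 is false → out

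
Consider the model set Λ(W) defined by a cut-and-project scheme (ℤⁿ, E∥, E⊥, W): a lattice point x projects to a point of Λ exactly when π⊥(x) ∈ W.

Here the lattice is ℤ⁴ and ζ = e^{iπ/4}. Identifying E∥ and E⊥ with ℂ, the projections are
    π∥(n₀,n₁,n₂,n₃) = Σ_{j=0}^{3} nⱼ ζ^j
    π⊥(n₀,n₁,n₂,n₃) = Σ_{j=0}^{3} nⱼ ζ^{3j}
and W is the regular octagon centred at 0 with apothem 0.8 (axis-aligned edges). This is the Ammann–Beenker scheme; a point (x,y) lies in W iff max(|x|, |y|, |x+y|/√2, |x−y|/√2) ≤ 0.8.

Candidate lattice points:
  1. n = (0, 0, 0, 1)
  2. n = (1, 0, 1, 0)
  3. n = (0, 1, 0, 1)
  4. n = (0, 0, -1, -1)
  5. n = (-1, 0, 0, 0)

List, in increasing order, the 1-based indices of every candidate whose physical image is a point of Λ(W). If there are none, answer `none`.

4

π⊥(n) = n₀ + n₁ζ³ + n₂ζ⁶ + n₃ζ⁹ where ζ = e^{iπ/4}.
candidate 1: n = (0, 0, 0, 1) → π⊥ ≈ (+0.7071, +0.7071); max(|x|,|y|,|x±y|/√2) = 1.0000 > 0.8 ⇒ ∉ W
candidate 2: n = (1, 0, 1, 0) → π⊥ ≈ (+1.0000, -1.0000); max(|x|,|y|,|x±y|/√2) = 1.4142 > 0.8 ⇒ ∉ W
candidate 3: n = (0, 1, 0, 1) → π⊥ ≈ (+0.0000, +1.4142); max(|x|,|y|,|x±y|/√2) = 1.4142 > 0.8 ⇒ ∉ W
candidate 4: n = (0, 0, -1, -1) → π⊥ ≈ (-0.7071, +0.2929); max(|x|,|y|,|x±y|/√2) = 0.7071 ≤ 0.8 ⇒ ∈ W
candidate 5: n = (-1, 0, 0, 0) → π⊥ ≈ (-1.0000, +0.0000); max(|x|,|y|,|x±y|/√2) = 1.0000 > 0.8 ⇒ ∉ W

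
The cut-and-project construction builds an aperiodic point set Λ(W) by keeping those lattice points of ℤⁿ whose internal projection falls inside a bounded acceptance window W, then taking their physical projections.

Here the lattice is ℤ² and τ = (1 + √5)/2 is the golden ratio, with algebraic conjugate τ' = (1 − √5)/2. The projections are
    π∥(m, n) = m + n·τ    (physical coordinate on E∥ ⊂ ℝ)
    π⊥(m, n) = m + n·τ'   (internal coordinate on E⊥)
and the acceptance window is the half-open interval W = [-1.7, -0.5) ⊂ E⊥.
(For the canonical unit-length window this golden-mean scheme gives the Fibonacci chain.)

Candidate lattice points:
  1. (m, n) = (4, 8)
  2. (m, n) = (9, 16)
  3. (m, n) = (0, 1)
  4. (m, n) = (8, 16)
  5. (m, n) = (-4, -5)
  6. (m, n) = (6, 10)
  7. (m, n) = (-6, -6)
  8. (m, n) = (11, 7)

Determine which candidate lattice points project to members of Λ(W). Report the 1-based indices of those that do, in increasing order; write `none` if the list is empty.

Compute τ' = (1−√5)/2 = -0.61803, so π⊥(m,n) = m -0.61803·n.
candidate 1: (m,n)=(4,8) → π∥ = 4+8·τ ≈ 16.94427, π⊥ = 4+8·τ' ≈ -0.94427 ∈ [-1.7, -0.5) ⇒ IN Λ
candidate 2: (m,n)=(9,16) → π∥ = 9+16·τ ≈ 34.88854, π⊥ = 9+16·τ' ≈ -0.88854 ∈ [-1.7, -0.5) ⇒ IN Λ
candidate 3: (m,n)=(0,1) → π∥ = 0+1·τ ≈ 1.61803, π⊥ = 0+1·τ' ≈ -0.61803 ∈ [-1.7, -0.5) ⇒ IN Λ
candidate 4: (m,n)=(8,16) → π∥ = 8+16·τ ≈ 33.88854, π⊥ = 8+16·τ' ≈ -1.88854 ∉ [-1.7, -0.5) ⇒ out
candidate 5: (m,n)=(-4,-5) → π∥ = -4-5·τ ≈ -12.09017, π⊥ = -4-5·τ' ≈ -0.90983 ∈ [-1.7, -0.5) ⇒ IN Λ
candidate 6: (m,n)=(6,10) → π∥ = 6+10·τ ≈ 22.18034, π⊥ = 6+10·τ' ≈ -0.18034 ∉ [-1.7, -0.5) ⇒ out
candidate 7: (m,n)=(-6,-6) → π∥ = -6-6·τ ≈ -15.70820, π⊥ = -6-6·τ' ≈ -2.29180 ∉ [-1.7, -0.5) ⇒ out
candidate 8: (m,n)=(11,7) → π∥ = 11+7·τ ≈ 22.32624, π⊥ = 11+7·τ' ≈ 6.67376 ∉ [-1.7, -0.5) ⇒ out

1, 2, 3, 5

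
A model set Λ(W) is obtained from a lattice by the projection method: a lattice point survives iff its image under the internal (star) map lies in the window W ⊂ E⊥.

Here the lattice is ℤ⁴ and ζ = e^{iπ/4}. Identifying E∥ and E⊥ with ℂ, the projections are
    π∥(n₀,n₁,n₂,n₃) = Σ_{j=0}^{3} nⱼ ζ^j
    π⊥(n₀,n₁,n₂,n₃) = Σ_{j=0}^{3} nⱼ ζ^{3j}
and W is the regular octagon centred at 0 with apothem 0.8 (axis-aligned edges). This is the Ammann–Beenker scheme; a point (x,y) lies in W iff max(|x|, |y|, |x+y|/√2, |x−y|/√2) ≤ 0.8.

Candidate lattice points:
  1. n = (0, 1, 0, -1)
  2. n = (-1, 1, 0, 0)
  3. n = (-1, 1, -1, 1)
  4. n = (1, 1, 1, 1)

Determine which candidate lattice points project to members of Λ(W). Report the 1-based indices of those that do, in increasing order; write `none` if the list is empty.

none

Internal map: ζ^{3j} for j=0..3 gives (1,0), (−√2/2,√2/2), (0,−1), (√2/2,√2/2).
#1 (0, 1, 0, -1): internal (-1.4142, 0.0000); octagon support 1.4142 vs apothem 0.8 → ∉ W
#2 (-1, 1, 0, 0): internal (-1.7071, 0.7071); octagon support 1.7071 vs apothem 0.8 → ∉ W
#3 (-1, 1, -1, 1): internal (-1.0000, 2.4142); octagon support 2.4142 vs apothem 0.8 → ∉ W
#4 (1, 1, 1, 1): internal (1.0000, 0.4142); octagon support 1.0000 vs apothem 0.8 → ∉ W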